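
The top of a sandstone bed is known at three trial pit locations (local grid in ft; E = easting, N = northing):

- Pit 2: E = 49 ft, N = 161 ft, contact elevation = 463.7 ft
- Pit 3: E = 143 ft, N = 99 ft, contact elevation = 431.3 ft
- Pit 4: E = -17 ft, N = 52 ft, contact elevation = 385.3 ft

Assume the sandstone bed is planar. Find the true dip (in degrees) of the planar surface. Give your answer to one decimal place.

Two edge vectors: Pit 2→Pit 3 = (94, -62, -32.4), Pit 2→Pit 4 = (-66, -109, -78.4).
Normal n = (Pit 2→Pit 3) × (Pit 2→Pit 4) = (1329.2, 9508, -14338).
So ∂z/∂E = −n_x/n_z = 0.09270 and ∂z/∂N = −n_y/n_z = 0.66313.
Gradient magnitude |∇z| = √(a² + b²) = √(0.00859 + 0.43975) = 0.66958.
True dip = arctan(0.66958) = 33.8°, dipping toward S (azimuth ≈ 188°).

33.8°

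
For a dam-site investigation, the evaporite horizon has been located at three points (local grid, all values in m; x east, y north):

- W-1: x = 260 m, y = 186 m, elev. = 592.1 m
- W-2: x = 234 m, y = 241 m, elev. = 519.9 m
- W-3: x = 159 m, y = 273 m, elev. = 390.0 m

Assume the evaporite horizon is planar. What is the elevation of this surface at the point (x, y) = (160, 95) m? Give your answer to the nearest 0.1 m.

Let the plane be z = a·x + b·y + c.
W-2−W-1: −26a + 55b = −72.2;  W-3−W-1: −101a + 87b = −202.1.
Solving gives a = 1.46799, b = −0.61877.
Then c = 592.1 − a·260 − b·186 = 325.51.
At (160, 95): z = 234.9 − 58.8 + 325.51 = 501.6 m.

501.6 m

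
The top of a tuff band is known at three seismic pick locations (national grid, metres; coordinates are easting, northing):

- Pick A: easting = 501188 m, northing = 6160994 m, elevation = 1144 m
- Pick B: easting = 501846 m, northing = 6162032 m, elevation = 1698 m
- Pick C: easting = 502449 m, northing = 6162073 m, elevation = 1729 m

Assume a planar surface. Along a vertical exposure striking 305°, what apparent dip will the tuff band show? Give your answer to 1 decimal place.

Let the plane be z = a·easting + b·northing + c.
Pick B−Pick A: 658a + 1038b = 554;  Pick C−Pick A: 1261a + 1079b = 585.
Solving gives a = 0.01580, b = 0.52370.
Unit vector along 305° is (sin 305°, cos 305°) = (-0.8192, 0.5736).
Slope in that direction = a·(-0.8192) + b·(0.5736) = 0.28744.
Apparent dip = arctan|0.28744| = 16.0° (true dip is 27.7°, so apparent ≤ true as expected).

16.0°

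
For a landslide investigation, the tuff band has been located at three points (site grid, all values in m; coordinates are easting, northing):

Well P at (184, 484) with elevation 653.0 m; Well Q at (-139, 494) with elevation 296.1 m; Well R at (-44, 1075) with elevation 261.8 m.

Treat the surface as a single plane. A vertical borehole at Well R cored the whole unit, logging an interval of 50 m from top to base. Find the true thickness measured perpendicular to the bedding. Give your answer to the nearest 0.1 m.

33.2 m

Two edge vectors: Well P→Well Q = (-323, 10, -356.9), Well P→Well R = (-228, 591, -391.2).
Normal n = (Well P→Well Q) × (Well P→Well R) = (207015.9, -44984.4, -188613).
So ∂z/∂easting = −n_x/n_z = 1.09757 and ∂z/∂northing = −n_y/n_z = −0.23850.
|∇z| = √(a²+b²) = 1.12318, so dip δ = arctan(1.12318) = 48.32°.
True thickness = vertical thickness × cos δ = 50 × cos 48.32° = 33.2 m.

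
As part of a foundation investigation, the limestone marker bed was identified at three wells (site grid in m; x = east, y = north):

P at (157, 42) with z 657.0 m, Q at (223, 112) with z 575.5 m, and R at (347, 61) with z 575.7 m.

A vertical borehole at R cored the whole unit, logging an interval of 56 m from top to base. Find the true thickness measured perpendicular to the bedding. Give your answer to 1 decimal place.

Let the plane be z = a·x + b·y + c.
Q−P: 66a + 70b = −81.5;  R−P: 190a + 19b = −81.3.
Solving gives a = −0.34389, b = −0.84005.
|∇z| = √(a²+b²) = 0.90771, so dip δ = arctan(0.90771) = 42.23°.
True thickness = vertical thickness × cos δ = 56 × cos 42.23° = 41.5 m.

41.5 m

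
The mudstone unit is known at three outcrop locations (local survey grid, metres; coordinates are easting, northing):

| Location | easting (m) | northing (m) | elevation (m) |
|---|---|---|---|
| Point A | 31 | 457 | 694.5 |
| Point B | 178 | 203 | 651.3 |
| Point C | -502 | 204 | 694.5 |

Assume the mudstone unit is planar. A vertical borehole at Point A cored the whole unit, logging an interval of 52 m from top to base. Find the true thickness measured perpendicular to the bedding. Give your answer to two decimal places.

51.44 m

Two edge vectors: Point A→Point B = (147, -254, -43.2), Point A→Point C = (-533, -253, 0).
Normal n = (Point A→Point B) × (Point A→Point C) = (-10929.6, 23025.6, -172573).
So ∂z/∂easting = −n_x/n_z = −0.06333 and ∂z/∂northing = −n_y/n_z = 0.13343.
|∇z| = √(a²+b²) = 0.14769, so dip δ = arctan(0.14769) = 8.40°.
True thickness = vertical thickness × cos δ = 52 × cos 8.40° = 51.44 m.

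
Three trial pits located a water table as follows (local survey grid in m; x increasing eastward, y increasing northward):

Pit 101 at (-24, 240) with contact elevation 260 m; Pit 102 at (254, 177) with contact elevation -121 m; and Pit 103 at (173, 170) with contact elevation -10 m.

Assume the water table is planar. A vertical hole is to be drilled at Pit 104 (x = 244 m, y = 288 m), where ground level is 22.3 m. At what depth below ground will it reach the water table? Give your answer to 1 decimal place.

Let the plane be z = a·x + b·y + c.
Pit 102−Pit 101: 278a − 63b = −381;  Pit 103−Pit 101: 197a − 70b = −270.
Solving gives a = −1.37041, b = 0.00043.
Then c = 260 − a·-24 − b·240 = 227.01.
At (244, 288): z_contact = −334.38 + 0.12 + 227.01 = -107.25 m.
Depth below ground = 22.3 − (-107.25) = 129.5 m.

129.5 m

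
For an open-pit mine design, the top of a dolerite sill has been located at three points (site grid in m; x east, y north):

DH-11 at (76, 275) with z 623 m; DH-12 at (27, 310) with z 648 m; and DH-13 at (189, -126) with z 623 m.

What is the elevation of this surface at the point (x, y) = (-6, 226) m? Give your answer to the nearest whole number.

Two edge vectors: DH-11→DH-12 = (-49, 35, 25), DH-11→DH-13 = (113, -401, 0).
Normal n = (DH-11→DH-12) × (DH-11→DH-13) = (10025, 2825, 15694).
So ∂z/∂x = −n_x/n_z = −0.63878 and ∂z/∂y = −n_y/n_z = −0.18001.
Intercept c from DH-11: 623 + 48.55 + 49.50 = 721.05.
At (-6, 226): z = 3.8 − 40.7 + 721.05 = 684.2 m.

684 m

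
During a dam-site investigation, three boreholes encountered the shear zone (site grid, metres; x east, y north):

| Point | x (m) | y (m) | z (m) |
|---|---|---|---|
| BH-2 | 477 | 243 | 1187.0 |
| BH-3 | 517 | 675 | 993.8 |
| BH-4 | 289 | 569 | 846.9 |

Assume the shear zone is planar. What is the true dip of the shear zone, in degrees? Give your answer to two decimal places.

Let the plane be z = a·x + b·y + c.
BH-3−BH-2: 40a + 432b = −193.2;  BH-4−BH-2: −188a + 326b = −340.1.
Solving gives a = 0.89055, b = −0.52968.
Gradient magnitude |∇z| = √(a² + b²) = √(0.79309 + 0.28056) = 1.03617.
True dip = arctan(1.03617) = 46.02°, dipping toward WNW (azimuth ≈ 301°).

46.02°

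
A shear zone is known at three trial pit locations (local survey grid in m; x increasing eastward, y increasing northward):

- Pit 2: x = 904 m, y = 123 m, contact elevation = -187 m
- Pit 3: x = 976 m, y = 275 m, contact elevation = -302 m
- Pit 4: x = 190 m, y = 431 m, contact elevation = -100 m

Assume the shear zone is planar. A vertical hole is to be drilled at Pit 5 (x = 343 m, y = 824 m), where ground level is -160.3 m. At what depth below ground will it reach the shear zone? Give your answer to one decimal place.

Let the plane be z = a·x + b·y + c.
Pit 3−Pit 2: 72a + 152b = −115;  Pit 4−Pit 2: −714a + 308b = 87.
Solving gives a = −0.37217, b = −0.58029.
Then c = -187 − a·904 − b·123 = 220.82.
At (343, 824): z_contact = −127.65 − 478.16 + 220.82 = -385.00 m.
Depth below ground = -160.3 − (-385.00) = 224.7 m.

224.7 m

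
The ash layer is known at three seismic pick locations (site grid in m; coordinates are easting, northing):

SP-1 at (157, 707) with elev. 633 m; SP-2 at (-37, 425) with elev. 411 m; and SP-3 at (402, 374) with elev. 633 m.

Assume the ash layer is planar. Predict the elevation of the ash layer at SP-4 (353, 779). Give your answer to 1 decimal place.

Two edge vectors: SP-1→SP-2 = (-194, -282, -222), SP-1→SP-3 = (245, -333, 0).
Normal n = (SP-1→SP-2) × (SP-1→SP-3) = (-73926, -54390, 133692).
So ∂z/∂easting = −n_x/n_z = 0.55296 and ∂z/∂northing = −n_y/n_z = 0.40683.
Intercept c from SP-1: 633 − 86.81 − 287.63 = 258.56.
At (353, 779): z = 195.2 + 316.9 + 258.56 = 770.7 m.

770.7 m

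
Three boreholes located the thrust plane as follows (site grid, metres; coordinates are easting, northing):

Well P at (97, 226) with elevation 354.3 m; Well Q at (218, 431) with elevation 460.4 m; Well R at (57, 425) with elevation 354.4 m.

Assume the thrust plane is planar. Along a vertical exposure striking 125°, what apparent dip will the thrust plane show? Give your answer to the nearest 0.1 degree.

24.7°

Two edge vectors: Well P→Well Q = (121, 205, 106.1), Well P→Well R = (-40, 199, 0.1).
Normal n = (Well P→Well Q) × (Well P→Well R) = (-21093.4, -4256.1, 32279).
So ∂z/∂easting = −n_x/n_z = 0.65347 and ∂z/∂northing = −n_y/n_z = 0.13185.
Unit vector along 125° is (sin 125°, cos 125°) = (0.8192, -0.5736).
Slope in that direction = a·(0.8192) + b·(-0.5736) = 0.45966.
Apparent dip = arctan|0.45966| = 24.7° (true dip is 33.7°, so apparent ≤ true as expected).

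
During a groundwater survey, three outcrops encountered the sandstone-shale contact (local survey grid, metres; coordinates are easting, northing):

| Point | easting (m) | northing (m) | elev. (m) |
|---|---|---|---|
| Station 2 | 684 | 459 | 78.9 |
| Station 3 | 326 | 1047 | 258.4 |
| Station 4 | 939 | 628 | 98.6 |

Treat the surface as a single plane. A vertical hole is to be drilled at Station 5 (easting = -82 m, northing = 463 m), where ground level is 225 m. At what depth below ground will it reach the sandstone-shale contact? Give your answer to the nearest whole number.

77 m

Let the plane be z = a·easting + b·northing + c.
Station 3−Station 2: −358a + 588b = 179.5;  Station 4−Station 2: 255a + 169b = 19.7.
Solving gives a = −0.08911, b = 0.25102.
Then c = 78.9 − a·684 − b·459 = 24.63.
At (-82, 463): z_contact = 7.3 + 116.2 + 24.63 = 148.2 m.
Depth below ground = 225 − 148.2 = 77 m.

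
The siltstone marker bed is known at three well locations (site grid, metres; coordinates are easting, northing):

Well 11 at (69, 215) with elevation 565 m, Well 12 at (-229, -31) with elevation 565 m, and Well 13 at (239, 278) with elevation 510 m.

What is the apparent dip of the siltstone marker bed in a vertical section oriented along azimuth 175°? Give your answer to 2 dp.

37.22°

Two edge vectors: Well 11→Well 12 = (-298, -246, 0), Well 11→Well 13 = (170, 63, -55).
Normal n = (Well 11→Well 12) × (Well 11→Well 13) = (13530, -16390, 23046).
So ∂z/∂easting = −n_x/n_z = −0.58709 and ∂z/∂northing = −n_y/n_z = 0.71119.
Unit vector along 175° is (sin 175°, cos 175°) = (0.0872, -0.9962).
Slope in that direction = a·(0.0872) + b·(-0.9962) = −0.75965.
Apparent dip = arctan|0.75965| = 37.22° (true dip is 42.7°, so apparent ≤ true as expected).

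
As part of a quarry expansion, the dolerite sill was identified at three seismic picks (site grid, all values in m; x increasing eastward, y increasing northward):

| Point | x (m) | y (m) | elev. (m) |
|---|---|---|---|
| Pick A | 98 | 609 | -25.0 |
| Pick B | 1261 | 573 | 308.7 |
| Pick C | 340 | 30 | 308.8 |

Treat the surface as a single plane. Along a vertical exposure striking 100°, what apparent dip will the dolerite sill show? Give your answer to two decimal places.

19.23°

Two edge vectors: Pick A→Pick B = (1163, -36, 333.7), Pick A→Pick C = (242, -579, 333.8).
Normal n = (Pick A→Pick B) × (Pick A→Pick C) = (181195.5, -307454, -664665).
So ∂z/∂x = −n_x/n_z = 0.27261 and ∂z/∂y = −n_y/n_z = −0.46257.
Unit vector along 100° is (sin 100°, cos 100°) = (0.9848, -0.1736).
Slope in that direction = a·(0.9848) + b·(-0.1736) = 0.34879.
Apparent dip = arctan|0.34879| = 19.23° (true dip is 28.2°, so apparent ≤ true as expected).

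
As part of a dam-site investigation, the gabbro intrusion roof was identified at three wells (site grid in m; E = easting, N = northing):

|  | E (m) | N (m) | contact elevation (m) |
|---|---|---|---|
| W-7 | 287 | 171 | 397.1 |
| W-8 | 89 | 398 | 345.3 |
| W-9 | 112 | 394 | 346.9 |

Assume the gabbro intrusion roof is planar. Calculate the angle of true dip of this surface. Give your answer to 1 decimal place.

Let the plane be z = a·E + b·N + c.
W-8−W-7: −198a + 227b = −51.8;  W-9−W-7: −175a + 223b = −50.2.
Solving gives a = 0.03522, b = −0.19747.
Gradient magnitude |∇z| = √(a² + b²) = √(0.00124 + 0.03899) = 0.20059.
True dip = arctan(0.20059) = 11.3°, dipping toward N (azimuth ≈ 350°).

11.3°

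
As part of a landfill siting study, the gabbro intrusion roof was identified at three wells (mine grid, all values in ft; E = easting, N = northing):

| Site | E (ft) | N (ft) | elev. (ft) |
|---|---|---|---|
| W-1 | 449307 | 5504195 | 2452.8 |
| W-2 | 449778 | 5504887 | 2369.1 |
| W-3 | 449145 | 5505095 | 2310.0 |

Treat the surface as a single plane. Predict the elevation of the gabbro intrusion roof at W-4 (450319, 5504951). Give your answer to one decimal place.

Two edge vectors: W-1→W-2 = (471, 692, -83.7), W-1→W-3 = (-162, 900, -142.8).
Normal n = (W-1→W-2) × (W-1→W-3) = (-23487.6, 80818.2, 536004).
So ∂z/∂E = −n_x/n_z = 0.043819822 and ∂z/∂N = −n_y/n_z = −0.150779099.
Intercept c from W-1: 2452.8 − 19688.55 + 829917.56 = 812681.81.
At (450319, 5504951): z = 19732.9 − 830031.5 + 812681.81 = 2383.2 ft.

2383.2 ft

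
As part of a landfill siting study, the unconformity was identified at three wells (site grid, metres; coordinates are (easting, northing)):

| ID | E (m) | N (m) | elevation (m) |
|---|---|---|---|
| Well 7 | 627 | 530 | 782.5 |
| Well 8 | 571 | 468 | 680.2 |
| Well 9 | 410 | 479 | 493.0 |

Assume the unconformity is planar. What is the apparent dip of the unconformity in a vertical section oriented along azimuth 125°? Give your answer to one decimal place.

33.4°

Two edge vectors: Well 7→Well 8 = (-56, -62, -102.3), Well 7→Well 9 = (-217, -51, -289.5).
Normal n = (Well 7→Well 8) × (Well 7→Well 9) = (12731.7, 5987.1, -10598).
So ∂z/∂E = −n_x/n_z = 1.20133 and ∂z/∂N = −n_y/n_z = 0.56493.
Unit vector along 125° is (sin 125°, cos 125°) = (0.8192, -0.5736).
Slope in that direction = a·(0.8192) + b·(-0.5736) = 0.66004.
Apparent dip = arctan|0.66004| = 33.4° (true dip is 53.0°, so apparent ≤ true as expected).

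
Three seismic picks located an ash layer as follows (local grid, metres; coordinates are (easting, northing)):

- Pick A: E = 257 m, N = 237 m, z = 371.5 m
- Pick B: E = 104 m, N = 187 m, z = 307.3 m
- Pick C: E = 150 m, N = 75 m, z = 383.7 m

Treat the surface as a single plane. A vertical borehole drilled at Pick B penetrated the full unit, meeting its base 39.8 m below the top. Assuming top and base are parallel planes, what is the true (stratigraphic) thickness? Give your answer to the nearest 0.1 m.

Let the plane be z = a·E + b·N + c.
Pick B−Pick A: −153a − 50b = −64.2;  Pick C−Pick A: −107a − 162b = 12.2.
Solving gives a = 0.56650, b = −0.44948.
|∇z| = √(a²+b²) = 0.72315, so dip δ = arctan(0.72315) = 35.87°.
True thickness = vertical thickness × cos δ = 39.8 × cos 35.87° = 32.3 m.

32.3 m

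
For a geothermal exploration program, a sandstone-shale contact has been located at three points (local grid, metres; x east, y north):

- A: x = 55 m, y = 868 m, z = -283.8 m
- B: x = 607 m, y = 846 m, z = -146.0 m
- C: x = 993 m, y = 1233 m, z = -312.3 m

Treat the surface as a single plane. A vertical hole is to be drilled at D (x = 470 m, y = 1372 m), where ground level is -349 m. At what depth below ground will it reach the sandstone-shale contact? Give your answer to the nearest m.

Let the plane be z = a·x + b·y + c.
B−A: 552a − 22b = 137.8;  C−A: 938a + 365b = −28.5.
Solving gives a = 0.22362, b = −0.65276.
Then c = -283.8 − a·55 − b·868 = 270.50.
At (470, 1372): z_contact = 105.1 − 895.6 + 270.50 = -520.0 m.
Depth below ground = -349 − (-520.0) = 171 m.

171 m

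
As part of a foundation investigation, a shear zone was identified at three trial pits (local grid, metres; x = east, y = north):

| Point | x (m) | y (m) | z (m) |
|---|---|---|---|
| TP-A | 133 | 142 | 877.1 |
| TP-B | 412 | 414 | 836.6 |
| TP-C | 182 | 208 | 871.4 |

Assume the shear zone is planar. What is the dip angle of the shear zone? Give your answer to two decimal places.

13.17°

Let the plane be z = a·x + b·y + c.
TP-B−TP-A: 279a + 272b = −40.5;  TP-C−TP-A: 49a + 66b = −5.7.
Solving gives a = −0.22072, b = 0.07751.
Gradient magnitude |∇z| = √(a² + b²) = √(0.04872 + 0.00601) = 0.23394.
True dip = arctan(0.23394) = 13.17°, dipping toward ESE (azimuth ≈ 109°).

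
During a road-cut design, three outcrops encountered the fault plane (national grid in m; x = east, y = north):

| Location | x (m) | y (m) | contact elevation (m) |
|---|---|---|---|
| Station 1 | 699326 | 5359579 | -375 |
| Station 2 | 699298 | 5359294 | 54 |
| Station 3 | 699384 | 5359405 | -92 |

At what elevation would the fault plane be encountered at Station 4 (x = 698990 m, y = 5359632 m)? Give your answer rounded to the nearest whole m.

-551 m

Two edge vectors: Station 1→Station 2 = (-28, -285, 429), Station 1→Station 3 = (58, -174, 283).
Normal n = (Station 1→Station 2) × (Station 1→Station 3) = (-6009, 32806, 21402).
So ∂z/∂x = −n_x/n_z = 0.28076815 and ∂z/∂y = −n_y/n_z = −1.53284740.
Intercept c from Station 1: -375 − 196348.47 + 8215416.72 = 8018693.25.
At (698990, 5359632): z = 196254.1 − 8215498.0 + 8018693.25 = -550.6 m.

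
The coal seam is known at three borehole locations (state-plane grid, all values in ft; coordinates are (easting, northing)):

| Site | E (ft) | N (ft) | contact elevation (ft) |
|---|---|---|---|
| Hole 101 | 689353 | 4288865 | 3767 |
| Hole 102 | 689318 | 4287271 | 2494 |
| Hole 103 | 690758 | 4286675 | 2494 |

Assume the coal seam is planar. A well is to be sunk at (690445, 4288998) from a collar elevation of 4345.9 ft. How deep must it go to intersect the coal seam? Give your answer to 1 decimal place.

115.9 ft

Two edge vectors: Hole 101→Hole 102 = (-35, -1594, -1273), Hole 101→Hole 103 = (1405, -2190, -1273).
Normal n = (Hole 101→Hole 102) × (Hole 101→Hole 103) = (-758708, -1833120, 2316220).
So ∂z/∂E = −n_x/n_z = 0.327563012 and ∂z/∂N = −n_y/n_z = 0.791427412.
Intercept c from Hole 101: 3767 − 225806.55 − 3394325.33 = −3616364.87.
At (690445, 4288998): z_contact = 226164.24 + 3394430.59 − 3616364.87 = 4229.96 ft.
Depth below ground = 4345.9 − 4229.96 = 115.9 ft.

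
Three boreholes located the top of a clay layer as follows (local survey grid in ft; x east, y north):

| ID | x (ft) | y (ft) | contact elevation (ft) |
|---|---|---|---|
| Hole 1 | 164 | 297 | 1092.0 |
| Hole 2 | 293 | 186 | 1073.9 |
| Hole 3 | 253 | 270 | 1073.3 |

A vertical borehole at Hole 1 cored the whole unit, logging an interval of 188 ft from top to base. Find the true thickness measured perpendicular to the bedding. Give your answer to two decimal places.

181.13 ft

Two edge vectors: Hole 1→Hole 2 = (129, -111, -18.1), Hole 1→Hole 3 = (89, -27, -18.7).
Normal n = (Hole 1→Hole 2) × (Hole 1→Hole 3) = (1587, 801.4, 6396).
So ∂z/∂x = −n_x/n_z = −0.24812 and ∂z/∂y = −n_y/n_z = −0.12530.
|∇z| = √(a²+b²) = 0.27797, so dip δ = arctan(0.27797) = 15.53°.
True thickness = vertical thickness × cos δ = 188 × cos 15.53° = 181.13 ft.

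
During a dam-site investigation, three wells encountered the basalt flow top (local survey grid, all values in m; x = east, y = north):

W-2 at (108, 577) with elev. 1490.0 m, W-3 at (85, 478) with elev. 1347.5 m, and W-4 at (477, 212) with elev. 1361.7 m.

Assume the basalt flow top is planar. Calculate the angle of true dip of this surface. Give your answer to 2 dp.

Let the plane be z = a·x + b·y + c.
W-3−W-2: −23a − 99b = −142.5;  W-4−W-2: 369a − 365b = −128.3.
Solving gives a = 0.87501, b = 1.23611.
Gradient magnitude |∇z| = √(a² + b²) = √(0.76565 + 1.52796) = 1.51447.
True dip = arctan(1.51447) = 56.56°, dipping toward SW (azimuth ≈ 215°).

56.56°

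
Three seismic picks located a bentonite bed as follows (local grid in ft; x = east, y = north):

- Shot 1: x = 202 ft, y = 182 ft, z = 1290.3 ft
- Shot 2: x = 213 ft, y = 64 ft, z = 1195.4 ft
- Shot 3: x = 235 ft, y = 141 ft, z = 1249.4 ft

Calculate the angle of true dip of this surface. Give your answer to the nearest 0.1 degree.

Two edge vectors: Shot 1→Shot 2 = (11, -118, -94.9), Shot 1→Shot 3 = (33, -41, -40.9).
Normal n = (Shot 1→Shot 2) × (Shot 1→Shot 3) = (935.3, -2681.8, 3443).
So ∂z/∂x = −n_x/n_z = −0.27165 and ∂z/∂y = −n_y/n_z = 0.77891.
Gradient magnitude |∇z| = √(a² + b²) = √(0.07380 + 0.60671) = 0.82493.
True dip = arctan(0.82493) = 39.5°, dipping toward SSE (azimuth ≈ 161°).

39.5°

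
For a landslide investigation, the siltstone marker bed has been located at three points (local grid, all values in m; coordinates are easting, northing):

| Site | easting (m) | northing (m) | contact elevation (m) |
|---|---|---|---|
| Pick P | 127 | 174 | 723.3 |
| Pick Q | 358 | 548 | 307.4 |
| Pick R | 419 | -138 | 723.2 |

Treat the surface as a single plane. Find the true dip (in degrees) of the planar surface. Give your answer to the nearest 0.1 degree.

44.4°

Two edge vectors: Pick P→Pick Q = (231, 374, -415.9), Pick P→Pick R = (292, -312, -0.1).
Normal n = (Pick P→Pick Q) × (Pick P→Pick R) = (-129798.2, -121419.7, -181280).
So ∂z/∂easting = −n_x/n_z = −0.71601 and ∂z/∂northing = −n_y/n_z = −0.66979.
Gradient magnitude |∇z| = √(a² + b²) = √(0.51267 + 0.44862) = 0.98045.
True dip = arctan(0.98045) = 44.4°, dipping toward NE (azimuth ≈ 047°).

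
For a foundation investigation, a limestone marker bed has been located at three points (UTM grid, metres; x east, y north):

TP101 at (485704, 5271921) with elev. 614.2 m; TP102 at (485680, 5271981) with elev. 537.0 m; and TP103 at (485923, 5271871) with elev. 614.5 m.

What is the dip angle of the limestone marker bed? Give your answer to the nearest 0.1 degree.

55.4°

Let the plane be z = a·x + b·y + c.
TP102−TP101: −24a + 60b = −77.2;  TP103−TP101: 219a − 50b = 0.3.
Solving gives a = −0.32178, b = −1.41538.
Gradient magnitude |∇z| = √(a² + b²) = √(0.10354 + 2.00329) = 1.45149.
True dip = arctan(1.45149) = 55.4°, dipping toward NNE (azimuth ≈ 013°).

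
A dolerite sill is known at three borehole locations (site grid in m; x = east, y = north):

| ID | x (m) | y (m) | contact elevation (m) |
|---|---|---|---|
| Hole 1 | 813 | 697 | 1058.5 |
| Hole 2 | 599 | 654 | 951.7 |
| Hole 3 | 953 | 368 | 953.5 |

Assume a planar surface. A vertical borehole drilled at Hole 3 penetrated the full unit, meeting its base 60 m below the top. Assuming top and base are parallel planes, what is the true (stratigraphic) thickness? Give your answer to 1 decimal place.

50.7 m

Two edge vectors: Hole 1→Hole 2 = (-214, -43, -106.8), Hole 1→Hole 3 = (140, -329, -105).
Normal n = (Hole 1→Hole 2) × (Hole 1→Hole 3) = (-30622.2, -37422, 76426).
So ∂z/∂x = −n_x/n_z = 0.40068 and ∂z/∂y = −n_y/n_z = 0.48965.
|∇z| = √(a²+b²) = 0.63269, so dip δ = arctan(0.63269) = 32.32°.
True thickness = vertical thickness × cos δ = 60 × cos 32.32° = 50.7 m.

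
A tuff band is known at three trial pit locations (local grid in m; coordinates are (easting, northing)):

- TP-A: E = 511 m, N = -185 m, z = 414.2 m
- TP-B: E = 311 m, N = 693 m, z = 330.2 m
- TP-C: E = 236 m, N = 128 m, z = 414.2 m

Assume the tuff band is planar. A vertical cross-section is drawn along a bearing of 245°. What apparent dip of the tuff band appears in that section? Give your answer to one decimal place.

10.6°

Let the plane be z = a·E + b·N + c.
TP-B−TP-A: −200a + 878b = −84;  TP-C−TP-A: −275a + 313b = 0.
Solving gives a = −0.14701, b = −0.12916.
Unit vector along 245° is (sin 245°, cos 245°) = (-0.9063, -0.4226).
Slope in that direction = a·(-0.9063) + b·(-0.4226) = 0.18782.
Apparent dip = arctan|0.18782| = 10.6° (true dip is 11.1°, so apparent ≤ true as expected).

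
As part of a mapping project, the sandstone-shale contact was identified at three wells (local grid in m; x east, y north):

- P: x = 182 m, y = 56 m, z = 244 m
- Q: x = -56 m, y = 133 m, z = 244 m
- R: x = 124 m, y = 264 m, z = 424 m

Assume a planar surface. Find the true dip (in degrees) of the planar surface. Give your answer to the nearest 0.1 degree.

45.0°

Two edge vectors: P→Q = (-238, 77, 0), P→R = (-58, 208, 180).
Normal n = (P→Q) × (P→R) = (13860, 42840, -45038).
So ∂z/∂x = −n_x/n_z = 0.30774 and ∂z/∂y = −n_y/n_z = 0.95120.
Gradient magnitude |∇z| = √(a² + b²) = √(0.09470 + 0.90478) = 0.99974.
True dip = arctan(0.99974) = 45.0°, dipping toward SSW (azimuth ≈ 198°).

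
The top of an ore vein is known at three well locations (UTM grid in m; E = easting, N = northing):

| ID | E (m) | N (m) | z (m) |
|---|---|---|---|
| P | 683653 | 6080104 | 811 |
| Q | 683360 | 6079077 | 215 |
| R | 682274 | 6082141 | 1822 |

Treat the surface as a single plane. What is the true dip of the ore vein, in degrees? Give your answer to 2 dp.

Let the plane be z = a·E + b·N + c.
Q−P: −293a − 1027b = −596;  R−P: −1379a + 2037b = 1011.
Solving gives a = 0.08731, b = 0.55542.
Gradient magnitude |∇z| = √(a² + b²) = √(0.00762 + 0.30849) = 0.56224.
True dip = arctan(0.56224) = 29.35°, dipping toward S (azimuth ≈ 189°).

29.35°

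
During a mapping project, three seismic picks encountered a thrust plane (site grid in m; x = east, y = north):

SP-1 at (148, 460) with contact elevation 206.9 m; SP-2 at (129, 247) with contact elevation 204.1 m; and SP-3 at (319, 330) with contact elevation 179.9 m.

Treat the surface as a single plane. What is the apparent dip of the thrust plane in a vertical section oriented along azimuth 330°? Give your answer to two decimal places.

Let the plane be z = a·x + b·y + c.
SP-2−SP-1: −19a − 213b = −2.8;  SP-3−SP-1: 171a − 130b = −27.
Solving gives a = −0.13851, b = 0.02550.
Unit vector along 330° is (sin 330°, cos 330°) = (-0.5000, 0.8660).
Slope in that direction = a·(-0.5000) + b·(0.8660) = 0.09134.
Apparent dip = arctan|0.09134| = 5.22° (true dip is 8.0°, so apparent ≤ true as expected).

5.22°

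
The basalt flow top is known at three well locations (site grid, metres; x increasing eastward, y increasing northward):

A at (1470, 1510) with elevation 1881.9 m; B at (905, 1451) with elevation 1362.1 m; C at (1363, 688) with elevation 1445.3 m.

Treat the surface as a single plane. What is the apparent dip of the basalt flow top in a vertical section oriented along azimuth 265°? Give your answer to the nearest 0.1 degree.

42.3°

Two edge vectors: A→B = (-565, -59, -519.8), A→C = (-107, -822, -436.6).
Normal n = (A→B) × (A→C) = (-401516.2, -191060.4, 458117).
So ∂z/∂x = −n_x/n_z = 0.87645 and ∂z/∂y = −n_y/n_z = 0.41706.
Unit vector along 265° is (sin 265°, cos 265°) = (-0.9962, -0.0872).
Slope in that direction = a·(-0.9962) + b·(-0.0872) = −0.90946.
Apparent dip = arctan|0.90946| = 42.3° (true dip is 44.1°, so apparent ≤ true as expected).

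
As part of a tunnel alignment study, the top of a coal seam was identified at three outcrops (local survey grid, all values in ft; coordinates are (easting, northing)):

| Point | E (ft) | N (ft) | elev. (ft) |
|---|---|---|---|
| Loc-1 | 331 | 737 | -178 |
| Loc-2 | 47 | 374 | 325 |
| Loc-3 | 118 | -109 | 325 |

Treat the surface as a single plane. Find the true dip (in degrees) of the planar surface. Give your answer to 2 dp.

56.43°

Let the plane be z = a·E + b·N + c.
Loc-2−Loc-1: −284a − 363b = 503;  Loc-3−Loc-1: −213a − 846b = 503.
Solving gives a = −1.49099, b = −0.21917.
Gradient magnitude |∇z| = √(a² + b²) = √(2.22304 + 0.04804) = 1.50701.
True dip = arctan(1.50701) = 56.43°, dipping toward E (azimuth ≈ 082°).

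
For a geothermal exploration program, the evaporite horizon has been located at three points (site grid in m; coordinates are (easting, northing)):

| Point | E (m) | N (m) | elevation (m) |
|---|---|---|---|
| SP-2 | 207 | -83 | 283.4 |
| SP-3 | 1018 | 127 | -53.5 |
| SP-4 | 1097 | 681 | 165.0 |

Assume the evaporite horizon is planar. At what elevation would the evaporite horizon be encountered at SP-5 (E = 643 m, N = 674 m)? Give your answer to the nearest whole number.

Two edge vectors: SP-2→SP-3 = (811, 210, -336.9), SP-2→SP-4 = (890, 764, -118.4).
Normal n = (SP-2→SP-3) × (SP-2→SP-4) = (232527.6, -203818.6, 432704).
So ∂z/∂E = −n_x/n_z = −0.53738 and ∂z/∂N = −n_y/n_z = 0.47103.
Intercept c from SP-2: 283.4 + 111.24 + 39.10 = 433.73.
At (643, 674): z = −345.5 + 317.5 + 433.73 = 405.7 m.

406 m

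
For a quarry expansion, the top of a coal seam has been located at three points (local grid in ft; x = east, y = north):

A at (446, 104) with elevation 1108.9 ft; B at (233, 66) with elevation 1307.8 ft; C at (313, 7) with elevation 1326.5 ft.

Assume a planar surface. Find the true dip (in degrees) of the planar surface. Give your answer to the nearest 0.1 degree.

Two edge vectors: A→B = (-213, -38, 198.9), A→C = (-133, -97, 217.6).
Normal n = (A→B) × (A→C) = (11024.5, 19895.1, 15607).
So ∂z/∂x = −n_x/n_z = −0.70638 and ∂z/∂y = −n_y/n_z = −1.27475.
Gradient magnitude |∇z| = √(a² + b²) = √(0.49898 + 1.62500) = 1.45739.
True dip = arctan(1.45739) = 55.5°, dipping toward NNE (azimuth ≈ 029°).

55.5°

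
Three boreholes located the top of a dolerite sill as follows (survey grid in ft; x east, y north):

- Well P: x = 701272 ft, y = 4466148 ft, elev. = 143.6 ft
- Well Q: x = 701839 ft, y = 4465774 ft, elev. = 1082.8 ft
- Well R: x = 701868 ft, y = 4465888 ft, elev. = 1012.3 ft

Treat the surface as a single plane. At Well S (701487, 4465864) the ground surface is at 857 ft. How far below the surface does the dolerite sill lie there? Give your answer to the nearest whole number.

231 ft

Let the plane be z = a·x + b·y + c.
Well Q−Well P: 567a − 374b = 939.2;  Well R−Well P: 596a − 260b = 868.7.
Solving gives a = 1.06912458, b = −0.89039134.
Then c = 143.6 − a·701272 − b·4466148 = 3227015.97.
At (701487, 4465864): z_contact = 749977.0 − 3976366.6 + 3227015.97 = 626.3 ft.
Depth below ground = 857 − 626.3 = 231 ft.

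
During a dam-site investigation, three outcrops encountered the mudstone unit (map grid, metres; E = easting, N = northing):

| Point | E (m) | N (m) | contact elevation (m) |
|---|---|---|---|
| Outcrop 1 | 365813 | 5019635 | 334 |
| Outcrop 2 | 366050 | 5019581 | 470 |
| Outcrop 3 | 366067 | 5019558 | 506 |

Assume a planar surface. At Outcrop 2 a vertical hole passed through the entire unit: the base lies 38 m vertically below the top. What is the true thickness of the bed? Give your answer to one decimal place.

Two edge vectors: Outcrop 1→Outcrop 2 = (237, -54, 136), Outcrop 1→Outcrop 3 = (254, -77, 172).
Normal n = (Outcrop 1→Outcrop 2) × (Outcrop 1→Outcrop 3) = (1184, -6220, -4533).
So ∂z/∂E = −n_x/n_z = 0.26120 and ∂z/∂N = −n_y/n_z = −1.37216.
|∇z| = √(a²+b²) = 1.39680, so dip δ = arctan(1.39680) = 54.40°.
True thickness = vertical thickness × cos δ = 38 × cos 54.40° = 22.1 m.

22.1 m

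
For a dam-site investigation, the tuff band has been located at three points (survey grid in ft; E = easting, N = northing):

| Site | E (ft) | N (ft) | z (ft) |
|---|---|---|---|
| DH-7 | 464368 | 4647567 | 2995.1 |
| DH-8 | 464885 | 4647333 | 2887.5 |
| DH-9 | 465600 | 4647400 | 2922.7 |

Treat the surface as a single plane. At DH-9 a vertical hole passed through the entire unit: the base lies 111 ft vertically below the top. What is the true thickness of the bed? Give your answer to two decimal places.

Let the plane be z = a·E + b·N + c.
DH-8−DH-7: 517a − 234b = −107.6;  DH-9−DH-7: 1232a − 167b = −72.4.
Solving gives a = 0.00509, b = 0.47107.
|∇z| = √(a²+b²) = 0.47110, so dip δ = arctan(0.47110) = 25.23°.
True thickness = vertical thickness × cos δ = 111 × cos 25.23° = 100.42 ft.

100.42 ft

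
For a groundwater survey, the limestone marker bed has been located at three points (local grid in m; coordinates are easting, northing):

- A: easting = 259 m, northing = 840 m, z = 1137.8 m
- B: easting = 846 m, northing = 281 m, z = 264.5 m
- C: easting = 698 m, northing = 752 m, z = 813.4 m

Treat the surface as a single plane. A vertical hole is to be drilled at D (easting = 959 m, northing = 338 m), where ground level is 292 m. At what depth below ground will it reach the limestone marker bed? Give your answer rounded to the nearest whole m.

32 m

Let the plane be z = a·easting + b·northing + c.
B−A: 587a − 559b = −873.3;  C−A: 439a − 88b = −324.4.
Solving gives a = −0.53931, b = 0.99593.
Then c = 1137.8 − a·259 − b·840 = 440.90.
At (959, 338): z_contact = −517.2 + 336.6 + 440.90 = 260.3 m.
Depth below ground = 292 − 260.3 = 32 m.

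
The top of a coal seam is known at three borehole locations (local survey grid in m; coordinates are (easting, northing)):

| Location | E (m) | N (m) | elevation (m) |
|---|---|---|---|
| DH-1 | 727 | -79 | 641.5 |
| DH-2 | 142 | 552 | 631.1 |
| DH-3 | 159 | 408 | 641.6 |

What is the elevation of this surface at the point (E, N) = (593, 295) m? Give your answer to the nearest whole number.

Two edge vectors: DH-1→DH-2 = (-585, 631, -10.4), DH-1→DH-3 = (-568, 487, 0.1).
Normal n = (DH-1→DH-2) × (DH-1→DH-3) = (5127.9, 5965.7, 73513).
So ∂z/∂E = −n_x/n_z = −0.06976 and ∂z/∂N = −n_y/n_z = −0.08115.
Intercept c from DH-1: 641.5 + 50.71 − 6.41 = 685.80.
At (593, 295): z = −41.4 − 23.9 + 685.80 = 620.5 m.

620 m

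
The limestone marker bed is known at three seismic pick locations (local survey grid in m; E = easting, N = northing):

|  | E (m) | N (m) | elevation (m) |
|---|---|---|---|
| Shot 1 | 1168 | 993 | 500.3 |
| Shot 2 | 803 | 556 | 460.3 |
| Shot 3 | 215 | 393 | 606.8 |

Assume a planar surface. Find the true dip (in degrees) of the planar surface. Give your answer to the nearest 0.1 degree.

27.9°

Let the plane be z = a·E + b·N + c.
Shot 2−Shot 1: −365a − 437b = −40;  Shot 3−Shot 1: −953a − 600b = 106.5.
Solving gives a = −0.35724, b = 0.38991.
Gradient magnitude |∇z| = √(a² + b²) = √(0.12762 + 0.15203) = 0.52882.
True dip = arctan(0.52882) = 27.9°, dipping toward SE (azimuth ≈ 138°).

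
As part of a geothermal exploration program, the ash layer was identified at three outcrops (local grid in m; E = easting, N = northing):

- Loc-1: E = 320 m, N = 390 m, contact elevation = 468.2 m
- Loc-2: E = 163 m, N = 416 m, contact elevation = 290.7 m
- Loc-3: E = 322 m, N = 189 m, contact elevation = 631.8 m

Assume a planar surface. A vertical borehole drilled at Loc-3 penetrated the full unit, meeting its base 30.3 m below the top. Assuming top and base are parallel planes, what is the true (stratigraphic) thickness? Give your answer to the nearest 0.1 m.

18.6 m

Two edge vectors: Loc-1→Loc-2 = (-157, 26, -177.5), Loc-1→Loc-3 = (2, -201, 163.6).
Normal n = (Loc-1→Loc-2) × (Loc-1→Loc-3) = (-31423.9, 25330.2, 31505).
So ∂z/∂E = −n_x/n_z = 0.99743 and ∂z/∂N = −n_y/n_z = −0.80401.
|∇z| = √(a²+b²) = 1.28113, so dip δ = arctan(1.28113) = 52.03°.
True thickness = vertical thickness × cos δ = 30.3 × cos 52.03° = 18.6 m.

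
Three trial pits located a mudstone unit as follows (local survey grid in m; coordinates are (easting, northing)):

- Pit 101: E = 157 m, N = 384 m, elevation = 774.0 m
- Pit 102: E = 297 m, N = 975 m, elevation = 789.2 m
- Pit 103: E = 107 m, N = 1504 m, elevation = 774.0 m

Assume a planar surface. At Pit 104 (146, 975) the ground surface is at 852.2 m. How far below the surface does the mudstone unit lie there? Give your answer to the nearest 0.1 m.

Two edge vectors: Pit 101→Pit 102 = (140, 591, 15.2), Pit 101→Pit 103 = (-50, 1120, 0).
Normal n = (Pit 101→Pit 102) × (Pit 101→Pit 103) = (-17024, -760, 186350).
So ∂z/∂E = −n_x/n_z = 0.091355 and ∂z/∂N = −n_y/n_z = 0.004078.
Intercept c from Pit 101: 774 − 14.34 − 1.57 = 758.09.
At (146, 975): z_contact = 13.34 + 3.98 + 758.09 = 775.41 m.
Depth below ground = 852.2 − 775.41 = 76.8 m.

76.8 m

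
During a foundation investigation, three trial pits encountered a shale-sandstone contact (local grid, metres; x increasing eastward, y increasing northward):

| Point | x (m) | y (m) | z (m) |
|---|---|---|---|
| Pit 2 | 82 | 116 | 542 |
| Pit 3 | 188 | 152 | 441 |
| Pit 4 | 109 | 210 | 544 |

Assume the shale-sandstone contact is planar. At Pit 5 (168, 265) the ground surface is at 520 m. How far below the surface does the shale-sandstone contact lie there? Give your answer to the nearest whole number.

21 m

Two edge vectors: Pit 2→Pit 3 = (106, 36, -101), Pit 2→Pit 4 = (27, 94, 2).
Normal n = (Pit 2→Pit 3) × (Pit 2→Pit 4) = (9566, -2939, 8992).
So ∂z/∂x = −n_x/n_z = −1.06383 and ∂z/∂y = −n_y/n_z = 0.32685.
Intercept c from Pit 2: 542 + 87.23 − 37.91 = 591.32.
At (168, 265): z_contact = −178.7 + 86.6 + 591.32 = 499.2 m.
Depth below ground = 520 − 499.2 = 21 m.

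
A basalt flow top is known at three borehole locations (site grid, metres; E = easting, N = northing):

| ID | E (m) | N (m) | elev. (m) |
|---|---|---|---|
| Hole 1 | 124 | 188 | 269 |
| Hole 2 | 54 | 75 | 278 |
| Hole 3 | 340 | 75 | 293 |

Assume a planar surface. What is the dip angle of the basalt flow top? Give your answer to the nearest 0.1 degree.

7.1°

Let the plane be z = a·E + b·N + c.
Hole 2−Hole 1: −70a − 113b = 9;  Hole 3−Hole 1: 216a − 113b = 24.
Solving gives a = 0.05245, b = −0.11214.
Gradient magnitude |∇z| = √(a² + b²) = √(0.00275 + 0.01257) = 0.12379.
True dip = arctan(0.12379) = 7.1°, dipping toward NNW (azimuth ≈ 335°).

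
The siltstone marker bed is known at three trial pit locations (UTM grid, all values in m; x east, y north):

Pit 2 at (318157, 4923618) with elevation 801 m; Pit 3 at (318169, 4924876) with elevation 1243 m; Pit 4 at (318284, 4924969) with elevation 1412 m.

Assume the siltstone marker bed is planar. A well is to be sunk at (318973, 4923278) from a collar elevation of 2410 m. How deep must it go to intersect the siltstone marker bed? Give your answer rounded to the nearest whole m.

Two edge vectors: Pit 2→Pit 3 = (12, 1258, 442), Pit 2→Pit 4 = (127, 1351, 611).
Normal n = (Pit 2→Pit 3) × (Pit 2→Pit 4) = (171496, 48802, -143554).
So ∂z/∂x = −n_x/n_z = 1.19464452 and ∂z/∂y = −n_y/n_z = 0.33995570.
Intercept c from Pit 2: 801 − 380084.52 − 1673811.98 = −2053095.50.
At (318973, 4923278): z_contact = 381059.3 + 1673696.4 − 2053095.50 = 1660.2 m.
Depth below ground = 2410 − 1660.2 = 750 m.

750 m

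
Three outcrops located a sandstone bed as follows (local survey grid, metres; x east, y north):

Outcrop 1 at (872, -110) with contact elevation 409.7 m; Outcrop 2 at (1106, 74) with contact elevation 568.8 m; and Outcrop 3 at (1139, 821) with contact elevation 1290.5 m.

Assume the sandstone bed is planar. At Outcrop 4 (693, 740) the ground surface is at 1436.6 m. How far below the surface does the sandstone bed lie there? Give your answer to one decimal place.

Two edge vectors: Outcrop 1→Outcrop 2 = (234, 184, 159.1), Outcrop 1→Outcrop 3 = (267, 931, 880.8).
Normal n = (Outcrop 1→Outcrop 2) × (Outcrop 1→Outcrop 3) = (13945.1, -163627.5, 168726).
So ∂z/∂x = −n_x/n_z = −0.082649 and ∂z/∂y = −n_y/n_z = 0.969782.
Intercept c from Outcrop 1: 409.7 + 72.07 + 106.68 = 588.45.
At (693, 740): z_contact = −57.28 + 717.64 + 588.45 = 1248.81 m.
Depth below ground = 1436.6 − 1248.81 = 187.8 m.

187.8 m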